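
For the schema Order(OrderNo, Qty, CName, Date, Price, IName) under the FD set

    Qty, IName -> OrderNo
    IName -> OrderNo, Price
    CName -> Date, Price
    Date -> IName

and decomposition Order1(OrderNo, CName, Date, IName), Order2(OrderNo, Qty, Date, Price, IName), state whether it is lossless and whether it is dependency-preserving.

lossy but dependency-preserving

Lossless test: (OrderNo, Date, IName)⁺ = {OrderNo, Date, Price, IName}, which is a superkey of neither fragment — lossy.
Dependency preservation: CName → Date, Price is not contained in any single fragment, but the restricted closure of its left-hand side across the fragments still reaches the right-hand side; the remaining FDs each lie inside some fragment. All dependencies are preserved.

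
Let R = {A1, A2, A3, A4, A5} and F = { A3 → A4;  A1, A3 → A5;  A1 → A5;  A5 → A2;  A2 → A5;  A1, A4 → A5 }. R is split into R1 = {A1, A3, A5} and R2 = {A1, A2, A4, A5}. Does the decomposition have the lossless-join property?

Common attributes: R1 ∩ R2 = {A1, A5}.
Closure of {A1, A5}: A5 → A2 applies, adding A2. So (A1, A5)⁺ = {A1, A2, A5}.
The closure contains neither all of R1 = {A1, A3, A5} nor all of R2 = {A1, A2, A4, A5}, so the common attributes are not a superkey of either fragment. The join is lossy.

No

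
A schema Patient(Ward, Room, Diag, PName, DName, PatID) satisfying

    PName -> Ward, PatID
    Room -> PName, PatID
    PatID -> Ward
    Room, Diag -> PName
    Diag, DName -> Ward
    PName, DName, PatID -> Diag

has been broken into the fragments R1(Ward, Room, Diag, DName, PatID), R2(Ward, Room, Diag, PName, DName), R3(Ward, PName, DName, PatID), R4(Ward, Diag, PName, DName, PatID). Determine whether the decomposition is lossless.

Chase test. Columns are Ward, Room, Diag, PName, DName, PatID; row i has aⱼ where attribute j ∈ Ri, else bᵢⱼ.
Initial tableau (one row per fragment):
  row 1: a1 a2 a3 b14 a5 a6
  row 2: a1 a2 a3 a4 a5 b26
  row 3: a1 b32 b33 a4 a5 a6
  row 4: a1 b42 a3 a4 a5 a6
Rows 2 and 3 agree on PName; apply PName→Ward, PatID and equate their Ward, PatID entries.
Rows 1 and 2 agree on Room; apply Room→PName, PatID and equate their PName, PatID entries.
Rows 1 and 3 agree on PName, DName, PatID; apply PName, DName, PatID→Diag and equate their Diag entries.
Row 1 is now all distinguished symbols — the join is lossless.

Yes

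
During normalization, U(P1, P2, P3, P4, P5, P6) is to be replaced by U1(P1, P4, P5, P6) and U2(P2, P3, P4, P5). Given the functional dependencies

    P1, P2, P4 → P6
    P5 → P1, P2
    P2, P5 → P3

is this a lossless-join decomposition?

Common attributes: U1 ∩ U2 = {P4, P5}.
Closure of {P4, P5}: P5 → P1, P2 applies, adding P1, P2; P2, P5 → P3 applies, adding P3; P1, P2, P4 → P6 applies, adding P6. So (P4, P5)⁺ = {P1, P2, P3, P4, P5, P6}.
This closure contains every attribute of U1, so U1 ∩ U2 → U1. The join is lossless.

Yes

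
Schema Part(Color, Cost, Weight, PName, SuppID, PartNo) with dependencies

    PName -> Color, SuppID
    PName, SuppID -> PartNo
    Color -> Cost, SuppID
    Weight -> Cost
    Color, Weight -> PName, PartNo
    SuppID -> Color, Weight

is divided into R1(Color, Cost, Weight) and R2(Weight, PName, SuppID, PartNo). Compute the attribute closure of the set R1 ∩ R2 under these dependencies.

Cost, Weight

R1 ∩ R2 = {Weight}.
Weight → Cost applies, adding Cost
Closure: {Cost, Weight}.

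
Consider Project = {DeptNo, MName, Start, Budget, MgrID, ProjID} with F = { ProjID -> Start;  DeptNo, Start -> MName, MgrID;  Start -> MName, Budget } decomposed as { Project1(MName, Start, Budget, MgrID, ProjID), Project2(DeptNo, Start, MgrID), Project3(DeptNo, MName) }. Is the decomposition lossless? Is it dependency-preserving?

lossy but dependency-preserving

Lossless test (chase): Rows 1 and 2 agree on Start; apply Start→MName, Budget and equate their MName, Budget entries. No row becomes fully distinguished — the join is lossy.
Dependency preservation: DeptNo, Start → MName, MgrID is not contained in any single fragment, but the restricted closure of its left-hand side across the fragments still reaches the right-hand side; the remaining FDs each lie inside some fragment. All dependencies are preserved.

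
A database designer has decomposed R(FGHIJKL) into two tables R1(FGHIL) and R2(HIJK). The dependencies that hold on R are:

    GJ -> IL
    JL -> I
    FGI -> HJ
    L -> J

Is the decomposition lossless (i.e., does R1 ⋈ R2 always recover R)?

No

Common attributes: R1 ∩ R2 = {HI}.
No dependency enlarges {HI}, so (HI)⁺ = {HI}.
The closure contains neither all of R1 = {FGHIL} nor all of R2 = {HIJK}, so the common attributes are not a superkey of either fragment. The join is lossy.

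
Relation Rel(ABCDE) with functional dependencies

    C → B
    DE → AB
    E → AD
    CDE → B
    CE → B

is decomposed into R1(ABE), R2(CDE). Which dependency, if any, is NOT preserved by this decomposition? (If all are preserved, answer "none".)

C → B

Check C → B: no single fragment contains all of {BC}, and the restricted closure of {C} across the fragments never reaches {B}.
DE → AB is preserved.
E → AD is preserved.
CDE → B is preserved.
CE → B is preserved.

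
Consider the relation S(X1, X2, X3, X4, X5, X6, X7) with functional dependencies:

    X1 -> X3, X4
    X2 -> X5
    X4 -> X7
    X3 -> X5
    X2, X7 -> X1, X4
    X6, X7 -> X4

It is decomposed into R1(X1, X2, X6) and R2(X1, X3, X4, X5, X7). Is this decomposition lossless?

Yes

Common attributes: R1 ∩ R2 = {X1}.
Closure of {X1}: X1 → X3, X4 applies, adding X3, X4; X4 → X7 applies, adding X7; X3 → X5 applies, adding X5. So (X1)⁺ = {X1, X3, X4, X5, X7}.
This closure contains every attribute of R2, so R1 ∩ R2 → R2. The join is lossless.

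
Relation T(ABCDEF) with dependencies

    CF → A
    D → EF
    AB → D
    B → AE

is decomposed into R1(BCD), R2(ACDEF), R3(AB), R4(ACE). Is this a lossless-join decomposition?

Chase test. Columns are ABCDEF; row i has aⱼ where attribute j ∈ Ri, else bᵢⱼ.
Initial tableau (one row per fragment):
  row 1: b11 a2 a3 a4 b15 b16
  row 2: a1 b22 a3 a4 a5 a6
  row 3: a1 a2 b33 b34 b35 b36
  row 4: a1 b42 a3 b44 a5 b46
Rows 1 and 2 agree on D; apply D→EF and equate their EF entries.
Rows 1 and 3 agree on B; apply B→AE and equate their AE entries.
Rows 1 and 3 agree on AB; apply AB→D and equate their D entries.
Rows 1 and 3 agree on D; apply D→EF and equate their EF entries.
Row 1 is now all distinguished symbols — the join is lossless.

Yes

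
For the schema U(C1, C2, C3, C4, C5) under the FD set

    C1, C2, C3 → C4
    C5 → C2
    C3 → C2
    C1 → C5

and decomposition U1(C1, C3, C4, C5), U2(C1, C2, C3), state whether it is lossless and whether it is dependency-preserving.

Lossless test: (C1, C3)⁺ = {C1, C2, C3, C4, C5}, which contains all of one fragment — lossless.
Dependency preservation: the restricted closure of {C5} across the fragments never reaches {C2}, so C5 → C2 cannot be enforced without a join — not preserved.

lossless but not dependency-preserving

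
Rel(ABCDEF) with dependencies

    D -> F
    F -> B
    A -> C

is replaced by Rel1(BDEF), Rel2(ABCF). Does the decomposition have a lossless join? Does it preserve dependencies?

lossy but dependency-preserving

Lossless test: (BF)⁺ = {BF}, which is a superkey of neither fragment — lossy.
Dependency preservation: every FD's attributes lie within a single fragment, so each can be enforced locally — preserved.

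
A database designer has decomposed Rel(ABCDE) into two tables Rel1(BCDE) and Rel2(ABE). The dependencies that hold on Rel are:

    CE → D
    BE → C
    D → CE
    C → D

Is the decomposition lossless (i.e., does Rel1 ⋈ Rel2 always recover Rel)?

Common attributes: Rel1 ∩ Rel2 = {BE}.
Closure of {BE}: BE → C applies, adding C; C → D applies, adding D. So (BE)⁺ = {BCDE}.
This closure contains every attribute of Rel1, so Rel1 ∩ Rel2 → Rel1. The join is lossless.

Yes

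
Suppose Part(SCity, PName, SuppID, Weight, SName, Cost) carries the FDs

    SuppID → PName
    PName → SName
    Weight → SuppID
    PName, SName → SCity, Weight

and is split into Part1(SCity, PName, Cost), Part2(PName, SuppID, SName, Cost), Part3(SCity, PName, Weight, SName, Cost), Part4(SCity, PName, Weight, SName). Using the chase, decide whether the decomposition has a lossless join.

Yes

Chase test. Columns are SCity, PName, SuppID, Weight, SName, Cost; row i has aⱼ where attribute j ∈ Parti, else bᵢⱼ.
Initial tableau (one row per fragment):
  row 1: a1 a2 b13 b14 b15 a6
  row 2: b21 a2 a3 b24 a5 a6
  row 3: a1 a2 b33 a4 a5 a6
  row 4: a1 a2 b43 a4 a5 b46
Rows 1 and 2 agree on PName; apply PName→SName and equate their SName entries.
Rows 3 and 4 agree on Weight; apply Weight→SuppID and equate their SuppID entries.
Rows 1 and 2 agree on PName, SName; apply PName, SName→SCity, Weight and equate their SCity, Weight entries.
Rows 1 and 3 agree on PName, SName; apply PName, SName→SCity, Weight and equate their SCity, Weight entries.
Rows 1 and 2 agree on Weight; apply Weight→SuppID and equate their SuppID entries.
Rows 1 and 3 agree on Weight; apply Weight→SuppID and equate their SuppID entries.
Row 1 is now all distinguished symbols — the join is lossless.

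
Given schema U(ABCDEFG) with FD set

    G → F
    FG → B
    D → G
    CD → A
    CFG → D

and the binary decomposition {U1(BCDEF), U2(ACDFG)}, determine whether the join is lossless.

Yes

Common attributes: U1 ∩ U2 = {CDF}.
Closure of {CDF}: D → G applies, adding G; CD → A applies, adding A; FG → B applies, adding B. So (CDF)⁺ = {ABCDFG}.
This closure contains every attribute of U2, so U1 ∩ U2 → U2. The join is lossless.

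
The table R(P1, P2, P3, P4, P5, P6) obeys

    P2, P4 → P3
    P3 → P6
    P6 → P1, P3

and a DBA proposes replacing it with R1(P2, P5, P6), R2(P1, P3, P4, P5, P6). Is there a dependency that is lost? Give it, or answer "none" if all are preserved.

P2, P4 → P3

Check P2, P4 → P3: no single fragment contains all of {P2, P3, P4}, and the restricted closure of {P2, P4} across the fragments never reaches {P3}.
P3 → P6 is preserved.
P6 → P1, P3 is preserved.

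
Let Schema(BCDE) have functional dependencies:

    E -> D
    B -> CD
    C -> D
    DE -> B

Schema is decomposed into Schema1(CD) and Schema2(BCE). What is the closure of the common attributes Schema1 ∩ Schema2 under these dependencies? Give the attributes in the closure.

CD

Schema1 ∩ Schema2 = {C}.
C → D applies, adding D
Closure: {CD}.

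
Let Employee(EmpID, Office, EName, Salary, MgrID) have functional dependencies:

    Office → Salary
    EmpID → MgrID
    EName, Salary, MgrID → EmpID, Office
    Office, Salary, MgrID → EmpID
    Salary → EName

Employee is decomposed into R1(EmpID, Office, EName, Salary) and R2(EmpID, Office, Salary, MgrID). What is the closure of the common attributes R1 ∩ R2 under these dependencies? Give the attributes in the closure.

R1 ∩ R2 = {EmpID, Office, Salary}.
EmpID → MgrID applies, adding MgrID
Salary → EName applies, adding EName
Closure: {EmpID, Office, EName, Salary, MgrID}.

EmpID, Office, EName, Salary, MgrID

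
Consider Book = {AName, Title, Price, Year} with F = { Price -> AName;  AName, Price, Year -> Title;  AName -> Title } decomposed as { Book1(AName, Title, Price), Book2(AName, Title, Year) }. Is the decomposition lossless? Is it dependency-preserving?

lossy but dependency-preserving

Lossless test: (AName, Title)⁺ = {AName, Title}, which is a superkey of neither fragment — lossy.
Dependency preservation: AName, Price, Year → Title is not contained in any single fragment, but the restricted closure of its left-hand side across the fragments still reaches the right-hand side; the remaining FDs each lie inside some fragment. All dependencies are preserved.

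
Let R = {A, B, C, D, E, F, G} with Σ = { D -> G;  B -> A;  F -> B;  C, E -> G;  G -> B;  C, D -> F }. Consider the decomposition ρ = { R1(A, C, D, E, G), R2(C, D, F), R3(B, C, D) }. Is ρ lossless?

Yes

Chase test. Columns are A, B, C, D, E, F, G; row i has aⱼ where attribute j ∈ Ri, else bᵢⱼ.
Initial tableau (one row per fragment):
  row 1: a1 b12 a3 a4 a5 b16 a7
  row 2: b21 b22 a3 a4 b25 a6 b27
  row 3: b31 a2 a3 a4 b35 b36 b37
Rows 1 and 2 agree on D; apply D→G and equate their G entries.
Rows 1 and 3 agree on D; apply D→G and equate their G entries.
Rows 1 and 2 agree on G; apply G→B and equate their B entries.
Rows 1 and 3 agree on G; apply G→B and equate their B entries.
Rows 1 and 2 agree on C, D; apply C, D→F and equate their F entries.
Rows 1 and 3 agree on C, D; apply C, D→F and equate their F entries.
Rows 1 and 2 agree on B; apply B→A and equate their A entries.
Rows 1 and 3 agree on B; apply B→A and equate their A entries.
Row 1 is now all distinguished symbols — the join is lossless.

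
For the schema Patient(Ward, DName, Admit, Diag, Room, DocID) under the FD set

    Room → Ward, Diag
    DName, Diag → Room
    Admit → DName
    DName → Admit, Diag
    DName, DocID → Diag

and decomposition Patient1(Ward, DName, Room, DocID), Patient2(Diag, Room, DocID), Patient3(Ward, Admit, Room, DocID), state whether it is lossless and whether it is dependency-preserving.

Lossless test (chase): Rows 1 and 2 agree on Room; apply Room→Ward, Diag and equate their Ward, Diag entries. Rows 1 and 3 agree on Room; apply Room→Ward, Diag and equate their Ward, Diag entries. No row becomes fully distinguished — the join is lossy.
Dependency preservation: the restricted closure of {Admit} across the fragments never reaches {DName}, so Admit → DName cannot be enforced without a join — not preserved.

lossy and not dependency-preserving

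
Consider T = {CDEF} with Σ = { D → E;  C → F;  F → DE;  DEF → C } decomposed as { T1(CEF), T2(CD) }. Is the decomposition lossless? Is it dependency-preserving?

lossless but not dependency-preserving

Lossless test: (C)⁺ = {CDEF}, which contains all of one fragment — lossless.
Dependency preservation: the restricted closure of {D} across the fragments never reaches {E}, so D → E cannot be enforced without a join — not preserved.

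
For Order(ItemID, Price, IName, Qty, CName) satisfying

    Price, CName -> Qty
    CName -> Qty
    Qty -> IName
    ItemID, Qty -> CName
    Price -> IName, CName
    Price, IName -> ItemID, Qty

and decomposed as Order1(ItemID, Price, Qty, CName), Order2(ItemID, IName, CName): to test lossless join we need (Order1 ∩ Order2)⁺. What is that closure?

ItemID, IName, Qty, CName

Order1 ∩ Order2 = {ItemID, CName}.
CName → Qty applies, adding Qty
Qty → IName applies, adding IName
Closure: {ItemID, IName, Qty, CName}.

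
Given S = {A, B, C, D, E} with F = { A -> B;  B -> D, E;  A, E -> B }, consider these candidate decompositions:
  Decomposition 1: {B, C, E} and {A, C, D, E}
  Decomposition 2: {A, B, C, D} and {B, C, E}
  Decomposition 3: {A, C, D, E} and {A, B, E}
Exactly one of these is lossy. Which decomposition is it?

Decomposition 1: common = {C, E}, closure = {C, E} → lossy.
Decomposition 2: common = {B, C}, closure = {B, C, D, E} → lossless.
Decomposition 3: common = {A, E}, closure = {A, B, D, E} → lossless.

Decomposition 1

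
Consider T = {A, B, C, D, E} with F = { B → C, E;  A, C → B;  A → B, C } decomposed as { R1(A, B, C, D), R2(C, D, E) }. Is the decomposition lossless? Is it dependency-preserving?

lossy and not dependency-preserving

Lossless test: (C, D)⁺ = {C, D}, which is a superkey of neither fragment — lossy.
Dependency preservation: the restricted closure of {B} across the fragments never reaches {C, E}, so B → C, E cannot be enforced without a join — not preserved.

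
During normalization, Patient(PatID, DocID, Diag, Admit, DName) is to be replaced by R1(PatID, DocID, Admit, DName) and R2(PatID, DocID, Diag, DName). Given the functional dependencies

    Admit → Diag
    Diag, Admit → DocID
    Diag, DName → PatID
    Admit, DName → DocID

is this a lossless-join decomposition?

Common attributes: R1 ∩ R2 = {PatID, DocID, DName}.
No dependency enlarges {PatID, DocID, DName}, so (PatID, DocID, DName)⁺ = {PatID, DocID, DName}.
The closure contains neither all of R1 = {PatID, DocID, Admit, DName} nor all of R2 = {PatID, DocID, Diag, DName}, so the common attributes are not a superkey of either fragment. The join is lossy.

No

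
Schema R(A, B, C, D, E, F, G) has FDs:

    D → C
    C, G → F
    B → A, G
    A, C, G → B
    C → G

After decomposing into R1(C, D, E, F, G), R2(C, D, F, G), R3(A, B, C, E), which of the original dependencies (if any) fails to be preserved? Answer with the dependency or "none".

B → A, G

Check B → A, G: no single fragment contains all of {A, B, G}, and the restricted closure of {B} across the fragments never reaches {A, G}.
D → C is preserved.
C, G → F is preserved.
A, C, G → B is preserved.
C → G is preserved.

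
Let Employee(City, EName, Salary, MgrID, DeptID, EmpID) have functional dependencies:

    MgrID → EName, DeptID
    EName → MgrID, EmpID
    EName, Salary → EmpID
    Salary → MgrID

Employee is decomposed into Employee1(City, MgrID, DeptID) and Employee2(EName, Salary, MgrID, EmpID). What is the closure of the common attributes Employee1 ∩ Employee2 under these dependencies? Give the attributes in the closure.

EName, MgrID, DeptID, EmpID

Employee1 ∩ Employee2 = {MgrID}.
MgrID → EName, DeptID applies, adding EName, DeptID
EName → MgrID, EmpID applies, adding EmpID
Closure: {EName, MgrID, DeptID, EmpID}.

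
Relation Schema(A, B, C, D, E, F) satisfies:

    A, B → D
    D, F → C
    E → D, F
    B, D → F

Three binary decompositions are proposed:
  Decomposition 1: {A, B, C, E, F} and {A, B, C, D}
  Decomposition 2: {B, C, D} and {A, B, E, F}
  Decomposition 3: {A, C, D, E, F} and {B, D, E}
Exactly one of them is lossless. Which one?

Decomposition 1

Decomposition 1: common = {A, B, C}, closure = {A, B, C, D, F} → lossless.
Decomposition 2: common = {B}, closure = {B} → lossy.
Decomposition 3: common = {D, E}, closure = {C, D, E, F} → lossy.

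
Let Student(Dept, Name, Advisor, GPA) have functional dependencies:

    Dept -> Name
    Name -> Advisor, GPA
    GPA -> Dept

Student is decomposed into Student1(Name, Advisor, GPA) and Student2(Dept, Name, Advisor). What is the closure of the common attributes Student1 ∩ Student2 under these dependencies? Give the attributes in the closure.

Dept, Name, Advisor, GPA

Student1 ∩ Student2 = {Name, Advisor}.
Name → Advisor, GPA applies, adding GPA
GPA → Dept applies, adding Dept
Closure: {Dept, Name, Advisor, GPA}.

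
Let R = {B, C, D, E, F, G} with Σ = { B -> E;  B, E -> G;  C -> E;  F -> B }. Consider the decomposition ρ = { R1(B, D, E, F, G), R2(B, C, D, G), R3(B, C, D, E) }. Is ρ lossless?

Chase test. Columns are B, C, D, E, F, G; row i has aⱼ where attribute j ∈ Ri, else bᵢⱼ.
Initial tableau (one row per fragment):
  row 1: a1 b12 a3 a4 a5 a6
  row 2: a1 a2 a3 b24 b25 a6
  row 3: a1 a2 a3 a4 b35 b36
Rows 1 and 2 agree on B; apply B→E and equate their E entries.
Rows 1 and 3 agree on B, E; apply B, E→G and equate their G entries.
No row becomes fully distinguished — the join is lossy.

No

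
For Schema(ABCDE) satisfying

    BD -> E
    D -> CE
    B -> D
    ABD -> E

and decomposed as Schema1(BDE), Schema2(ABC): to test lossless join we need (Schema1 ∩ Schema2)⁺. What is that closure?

BCDE

Schema1 ∩ Schema2 = {B}.
B → D applies, adding D
BD → E applies, adding E
D → CE applies, adding C
Closure: {BCDE}.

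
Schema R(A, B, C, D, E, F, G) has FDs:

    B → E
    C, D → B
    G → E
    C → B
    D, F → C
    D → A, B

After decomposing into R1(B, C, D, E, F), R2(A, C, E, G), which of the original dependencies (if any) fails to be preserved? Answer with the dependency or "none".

D → A, B

Check D → A, B: no single fragment contains all of {A, B, D}, and the restricted closure of {D} across the fragments never reaches {A, B}.
B → E is preserved.
C, D → B is preserved.
G → E is preserved.
C → B is preserved.
D, F → C is preserved.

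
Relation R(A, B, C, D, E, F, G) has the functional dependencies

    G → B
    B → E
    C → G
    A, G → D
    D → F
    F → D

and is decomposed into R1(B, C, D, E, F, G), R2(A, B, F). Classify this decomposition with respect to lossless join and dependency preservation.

Lossless test: (B, F)⁺ = {B, D, E, F}, which is a superkey of neither fragment — lossy.
Dependency preservation: the restricted closure of {A, G} across the fragments never reaches {D}, so A, G → D cannot be enforced without a join — not preserved.

lossy and not dependency-preserving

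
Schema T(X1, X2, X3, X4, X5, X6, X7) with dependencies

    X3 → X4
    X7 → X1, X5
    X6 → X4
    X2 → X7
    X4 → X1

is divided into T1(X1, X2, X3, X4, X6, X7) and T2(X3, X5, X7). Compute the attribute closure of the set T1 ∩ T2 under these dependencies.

T1 ∩ T2 = {X3, X7}.
X3 → X4 applies, adding X4
X7 → X1, X5 applies, adding X1, X5
Closure: {X1, X3, X4, X5, X7}.

X1, X3, X4, X5, X7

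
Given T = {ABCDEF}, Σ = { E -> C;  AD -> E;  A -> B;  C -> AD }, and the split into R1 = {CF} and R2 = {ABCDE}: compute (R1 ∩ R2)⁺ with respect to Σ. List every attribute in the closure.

R1 ∩ R2 = {C}.
C → AD applies, adding AD
AD → E applies, adding E
A → B applies, adding B
Closure: {ABCDE}.

ABCDE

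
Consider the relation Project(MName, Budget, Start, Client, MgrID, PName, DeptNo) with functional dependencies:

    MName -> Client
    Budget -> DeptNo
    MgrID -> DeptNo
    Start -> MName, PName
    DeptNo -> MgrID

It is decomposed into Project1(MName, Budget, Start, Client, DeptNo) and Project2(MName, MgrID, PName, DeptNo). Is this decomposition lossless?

Common attributes: Project1 ∩ Project2 = {MName, DeptNo}.
Closure of {MName, DeptNo}: MName → Client applies, adding Client; DeptNo → MgrID applies, adding MgrID. So (MName, DeptNo)⁺ = {MName, Client, MgrID, DeptNo}.
The closure contains neither all of Project1 = {MName, Budget, Start, Client, DeptNo} nor all of Project2 = {MName, MgrID, PName, DeptNo}, so the common attributes are not a superkey of either fragment. The join is lossy.

No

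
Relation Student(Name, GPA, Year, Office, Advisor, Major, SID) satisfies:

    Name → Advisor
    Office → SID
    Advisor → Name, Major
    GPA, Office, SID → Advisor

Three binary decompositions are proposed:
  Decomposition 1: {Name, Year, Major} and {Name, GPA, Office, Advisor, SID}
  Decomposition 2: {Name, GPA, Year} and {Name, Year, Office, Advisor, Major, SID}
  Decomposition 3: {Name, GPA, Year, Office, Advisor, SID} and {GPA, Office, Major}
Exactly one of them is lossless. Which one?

Decomposition 1: common = {Name}, closure = {Name, Advisor, Major} → lossy.
Decomposition 2: common = {Name, Year}, closure = {Name, Year, Advisor, Major} → lossy.
Decomposition 3: common = {GPA, Office}, closure = {Name, GPA, Office, Advisor, Major, SID} → lossless.

Decomposition 3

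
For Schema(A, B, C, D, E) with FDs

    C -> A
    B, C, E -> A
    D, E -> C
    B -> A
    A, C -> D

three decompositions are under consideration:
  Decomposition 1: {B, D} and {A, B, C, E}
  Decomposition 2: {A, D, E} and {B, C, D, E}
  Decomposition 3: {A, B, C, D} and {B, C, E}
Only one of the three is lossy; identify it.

Decomposition 1: common = {B}, closure = {A, B} → lossy.
Decomposition 2: common = {D, E}, closure = {A, C, D, E} → lossless.
Decomposition 3: common = {B, C}, closure = {A, B, C, D} → lossless.

Decomposition 1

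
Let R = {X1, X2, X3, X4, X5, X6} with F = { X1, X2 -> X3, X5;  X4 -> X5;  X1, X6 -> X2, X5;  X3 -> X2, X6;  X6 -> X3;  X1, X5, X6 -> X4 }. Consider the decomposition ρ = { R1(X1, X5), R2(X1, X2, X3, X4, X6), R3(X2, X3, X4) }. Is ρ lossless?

No

Chase test. Columns are X1, X2, X3, X4, X5, X6; row i has aⱼ where attribute j ∈ Ri, else bᵢⱼ.
Initial tableau (one row per fragment):
  row 1: a1 b12 b13 b14 a5 b16
  row 2: a1 a2 a3 a4 b25 a6
  row 3: b31 a2 a3 a4 b35 b36
Rows 2 and 3 agree on X4; apply X4→X5 and equate their X5 entries.
Rows 2 and 3 agree on X3; apply X3→X2, X6 and equate their X2, X6 entries.
No row becomes fully distinguished — the join is lossy.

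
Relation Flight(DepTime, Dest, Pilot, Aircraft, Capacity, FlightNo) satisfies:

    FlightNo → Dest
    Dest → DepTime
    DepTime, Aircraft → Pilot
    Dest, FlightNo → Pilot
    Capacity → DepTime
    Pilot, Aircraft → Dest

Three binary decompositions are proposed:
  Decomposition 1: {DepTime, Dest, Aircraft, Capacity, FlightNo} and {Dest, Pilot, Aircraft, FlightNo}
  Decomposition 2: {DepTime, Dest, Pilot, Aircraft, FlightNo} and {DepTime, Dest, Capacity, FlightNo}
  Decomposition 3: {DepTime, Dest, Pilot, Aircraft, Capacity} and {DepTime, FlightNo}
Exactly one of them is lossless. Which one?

Decomposition 1

Decomposition 1: common = {Dest, Aircraft, FlightNo}, closure = {DepTime, Dest, Pilot, Aircraft, FlightNo} → lossless.
Decomposition 2: common = {DepTime, Dest, FlightNo}, closure = {DepTime, Dest, Pilot, FlightNo} → lossy.
Decomposition 3: common = {DepTime}, closure = {DepTime} → lossy.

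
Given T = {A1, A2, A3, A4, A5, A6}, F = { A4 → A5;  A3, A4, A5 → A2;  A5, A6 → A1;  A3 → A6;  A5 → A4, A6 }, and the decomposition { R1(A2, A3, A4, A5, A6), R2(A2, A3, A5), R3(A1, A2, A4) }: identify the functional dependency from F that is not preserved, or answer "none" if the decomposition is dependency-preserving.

A4 → A5 lies within R1.
A3, A4, A5 → A2 lies within R1.
A5, A6 → A1: restricted closure across fragments reaches A1.
A3 → A6 lies within R1.
A5 → A4, A6 lies within R1.
Every dependency is enforceable on the fragments, so the decomposition is dependency-preserving.

none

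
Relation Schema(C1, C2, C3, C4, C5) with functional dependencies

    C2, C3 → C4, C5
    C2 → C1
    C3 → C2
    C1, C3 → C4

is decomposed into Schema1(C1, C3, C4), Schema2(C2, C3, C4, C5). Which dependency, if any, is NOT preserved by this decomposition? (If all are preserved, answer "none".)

Check C2 → C1: no single fragment contains all of {C1, C2}, and the restricted closure of {C2} across the fragments never reaches {C1}.
C2, C3 → C4, C5 is preserved.
C3 → C2 is preserved.
C1, C3 → C4 is preserved.

C2 → C1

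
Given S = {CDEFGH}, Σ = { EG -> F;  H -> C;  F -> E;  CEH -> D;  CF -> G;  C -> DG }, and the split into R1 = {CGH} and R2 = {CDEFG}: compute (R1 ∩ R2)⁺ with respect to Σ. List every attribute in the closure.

CDG

R1 ∩ R2 = {CG}.
C → DG applies, adding D
Closure: {CDG}.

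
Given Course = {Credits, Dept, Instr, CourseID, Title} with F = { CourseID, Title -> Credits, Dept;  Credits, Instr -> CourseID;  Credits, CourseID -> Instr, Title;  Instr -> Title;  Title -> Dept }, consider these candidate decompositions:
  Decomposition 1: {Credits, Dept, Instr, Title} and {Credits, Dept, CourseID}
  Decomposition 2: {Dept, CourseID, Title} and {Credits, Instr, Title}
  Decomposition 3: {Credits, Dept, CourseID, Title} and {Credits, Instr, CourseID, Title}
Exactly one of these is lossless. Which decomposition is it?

Decomposition 1: common = {Credits, Dept}, closure = {Credits, Dept} → lossy.
Decomposition 2: common = {Title}, closure = {Dept, Title} → lossy.
Decomposition 3: common = {Credits, CourseID, Title}, closure = {Credits, Dept, Instr, CourseID, Title} → lossless.

Decomposition 3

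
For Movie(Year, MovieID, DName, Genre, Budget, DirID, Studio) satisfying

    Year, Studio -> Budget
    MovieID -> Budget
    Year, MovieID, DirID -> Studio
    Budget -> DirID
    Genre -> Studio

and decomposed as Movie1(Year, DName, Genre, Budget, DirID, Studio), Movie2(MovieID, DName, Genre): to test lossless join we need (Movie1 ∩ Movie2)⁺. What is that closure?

Movie1 ∩ Movie2 = {DName, Genre}.
Genre → Studio applies, adding Studio
Closure: {DName, Genre, Studio}.

DName, Genre, Studio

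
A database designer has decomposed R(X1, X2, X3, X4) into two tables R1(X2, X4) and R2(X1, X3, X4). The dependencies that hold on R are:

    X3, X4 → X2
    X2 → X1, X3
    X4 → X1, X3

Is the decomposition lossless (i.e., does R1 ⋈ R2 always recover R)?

Common attributes: R1 ∩ R2 = {X4}.
Closure of {X4}: X4 → X1, X3 applies, adding X1, X3; X3, X4 → X2 applies, adding X2. So (X4)⁺ = {X1, X2, X3, X4}.
This closure contains every attribute of R1, so R1 ∩ R2 → R1. The join is lossless.

Yes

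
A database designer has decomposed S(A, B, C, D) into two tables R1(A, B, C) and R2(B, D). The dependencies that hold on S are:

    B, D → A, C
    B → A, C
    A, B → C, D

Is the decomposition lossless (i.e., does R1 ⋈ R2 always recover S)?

Yes

Common attributes: R1 ∩ R2 = {B}.
Closure of {B}: B → A, C applies, adding A, C; A, B → C, D applies, adding D. So (B)⁺ = {A, B, C, D}.
This closure contains every attribute of R1, so R1 ∩ R2 → R1. The join is lossless.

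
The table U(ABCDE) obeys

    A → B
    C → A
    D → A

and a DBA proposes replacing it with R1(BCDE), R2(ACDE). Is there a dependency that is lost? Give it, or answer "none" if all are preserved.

A → B

Check A → B: no single fragment contains all of {AB}, and the restricted closure of {A} across the fragments never reaches {B}.
C → A is preserved.
D → A is preserved.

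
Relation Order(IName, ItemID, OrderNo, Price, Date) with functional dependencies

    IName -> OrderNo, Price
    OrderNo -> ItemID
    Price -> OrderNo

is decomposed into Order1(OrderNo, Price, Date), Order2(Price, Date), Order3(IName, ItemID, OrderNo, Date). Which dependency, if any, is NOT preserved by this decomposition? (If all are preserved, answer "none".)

Check IName → OrderNo, Price: no single fragment contains all of {IName, OrderNo, Price}, and the restricted closure of {IName} across the fragments never reaches {OrderNo, Price}.
OrderNo → ItemID is preserved.
Price → OrderNo is preserved.

IName -> OrderNo, Price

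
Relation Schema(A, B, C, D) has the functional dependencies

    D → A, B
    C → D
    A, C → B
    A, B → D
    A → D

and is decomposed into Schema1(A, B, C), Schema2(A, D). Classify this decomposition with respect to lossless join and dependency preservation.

Lossless test: (A)⁺ = {A, B, D}, which contains all of one fragment — lossless.
Dependency preservation: D → A, B; C → D; A, B → D are not contained in any single fragment, but the restricted closure of each left-hand side across the fragments still reaches the right-hand side; the remaining FDs each lie inside some fragment. All dependencies are preserved.

lossless and dependency-preserving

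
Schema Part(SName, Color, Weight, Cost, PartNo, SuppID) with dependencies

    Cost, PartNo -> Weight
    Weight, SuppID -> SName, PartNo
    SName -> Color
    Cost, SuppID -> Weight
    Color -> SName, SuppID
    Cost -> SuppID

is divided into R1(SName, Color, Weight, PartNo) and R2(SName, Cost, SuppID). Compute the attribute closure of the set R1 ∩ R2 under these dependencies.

SName, Color, SuppID

R1 ∩ R2 = {SName}.
SName → Color applies, adding Color
Color → SName, SuppID applies, adding SuppID
Closure: {SName, Color, SuppID}.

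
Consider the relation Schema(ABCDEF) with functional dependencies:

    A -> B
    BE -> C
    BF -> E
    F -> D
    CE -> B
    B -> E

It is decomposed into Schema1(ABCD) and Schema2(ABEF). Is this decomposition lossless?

No

Common attributes: Schema1 ∩ Schema2 = {AB}.
Closure of {AB}: B → E applies, adding E; BE → C applies, adding C. So (AB)⁺ = {ABCE}.
The closure contains neither all of Schema1 = {ABCD} nor all of Schema2 = {ABEF}, so the common attributes are not a superkey of either fragment. The join is lossy.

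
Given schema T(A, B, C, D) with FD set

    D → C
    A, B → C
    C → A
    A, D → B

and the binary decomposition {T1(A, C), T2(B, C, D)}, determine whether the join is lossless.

Common attributes: T1 ∩ T2 = {C}.
Closure of {C}: C → A applies, adding A. So (C)⁺ = {A, C}.
This closure contains every attribute of T1, so T1 ∩ T2 → T1. The join is lossless.

Yes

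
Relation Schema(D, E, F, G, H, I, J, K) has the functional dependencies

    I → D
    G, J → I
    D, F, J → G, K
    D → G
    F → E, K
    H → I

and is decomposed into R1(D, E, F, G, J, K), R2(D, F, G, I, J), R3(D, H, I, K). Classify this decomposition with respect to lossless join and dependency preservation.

Lossless test (chase): Rows 1 and 2 agree on G, J; apply G, J→I and equate their I entries. Rows 1 and 2 agree on D, F, J; apply D, F, J→G, K and equate their G, K entries. Rows 1 and 3 agree on D; apply D→G and equate their G entries. Rows 1 and 2 agree on F; apply F→E, K and equate their E, K entries. No row becomes fully distinguished — the join is lossy.
Dependency preservation: every FD's attributes lie within a single fragment, so each can be enforced locally — preserved.

lossy but dependency-preserving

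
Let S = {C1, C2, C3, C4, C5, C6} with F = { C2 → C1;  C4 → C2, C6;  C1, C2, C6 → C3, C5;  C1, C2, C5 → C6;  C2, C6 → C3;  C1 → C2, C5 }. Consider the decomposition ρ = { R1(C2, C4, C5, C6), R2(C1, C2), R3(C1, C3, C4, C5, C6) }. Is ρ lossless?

Chase test. Columns are C1, C2, C3, C4, C5, C6; row i has aⱼ where attribute j ∈ Ri, else bᵢⱼ.
Initial tableau (one row per fragment):
  row 1: b11 a2 b13 a4 a5 a6
  row 2: a1 a2 b23 b24 b25 b26
  row 3: a1 b32 a3 a4 a5 a6
Rows 1 and 2 agree on C2; apply C2→C1 and equate their C1 entries.
Rows 1 and 3 agree on C4; apply C4→C2, C6 and equate their C2, C6 entries.
Rows 1 and 3 agree on C1, C2, C6; apply C1, C2, C6→C3, C5 and equate their C3, C5 entries.
Rows 1 and 2 agree on C1; apply C1→C2, C5 and equate their C2, C5 entries.
Rows 1 and 2 agree on C1, C2, C5; apply C1, C2, C5→C6 and equate their C6 entries.
Rows 1 and 2 agree on C2, C6; apply C2, C6→C3 and equate their C3 entries.
Row 1 is now all distinguished symbols — the join is lossless.

Yes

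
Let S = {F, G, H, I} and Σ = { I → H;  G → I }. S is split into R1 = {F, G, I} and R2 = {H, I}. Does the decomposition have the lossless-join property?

Common attributes: R1 ∩ R2 = {I}.
Closure of {I}: I → H applies, adding H. So (I)⁺ = {H, I}.
This closure contains every attribute of R2, so R1 ∩ R2 → R2. The join is lossless.

Yes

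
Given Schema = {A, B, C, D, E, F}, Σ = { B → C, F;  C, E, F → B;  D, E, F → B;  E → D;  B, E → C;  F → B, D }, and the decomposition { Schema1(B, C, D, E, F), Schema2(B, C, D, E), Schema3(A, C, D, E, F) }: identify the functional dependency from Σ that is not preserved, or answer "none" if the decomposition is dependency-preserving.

B → C, F lies within Schema1.
C, E, F → B lies within Schema1.
D, E, F → B lies within Schema1.
E → D lies within Schema1.
B, E → C lies within Schema1.
F → B, D lies within Schema1.
Every dependency is enforceable on the fragments, so the decomposition is dependency-preserving.

none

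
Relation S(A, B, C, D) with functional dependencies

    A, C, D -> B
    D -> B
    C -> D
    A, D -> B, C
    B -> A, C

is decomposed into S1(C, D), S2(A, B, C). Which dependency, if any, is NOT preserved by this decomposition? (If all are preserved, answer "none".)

A, C, D → B: restricted closure across fragments reaches B.
D → B: restricted closure across fragments reaches B.
C → D lies within S1.
A, D → B, C: restricted closure across fragments reaches B, C.
B → A, C lies within S2.
Every dependency is enforceable on the fragments, so the decomposition is dependency-preserving.

none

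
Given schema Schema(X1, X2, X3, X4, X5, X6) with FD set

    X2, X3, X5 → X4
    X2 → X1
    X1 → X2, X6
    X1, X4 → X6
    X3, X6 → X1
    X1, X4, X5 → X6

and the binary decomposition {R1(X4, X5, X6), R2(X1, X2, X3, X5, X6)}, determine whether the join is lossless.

No

Common attributes: R1 ∩ R2 = {X5, X6}.
No dependency enlarges {X5, X6}, so (X5, X6)⁺ = {X5, X6}.
The closure contains neither all of R1 = {X4, X5, X6} nor all of R2 = {X1, X2, X3, X5, X6}, so the common attributes are not a superkey of either fragment. The join is lossy.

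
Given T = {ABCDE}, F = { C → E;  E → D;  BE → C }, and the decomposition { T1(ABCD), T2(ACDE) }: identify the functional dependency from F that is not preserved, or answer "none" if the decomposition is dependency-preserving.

Check BE → C: no single fragment contains all of {BCE}, and the restricted closure of {BE} across the fragments never reaches {C}.
C → E is preserved.
E → D is preserved.

BE → C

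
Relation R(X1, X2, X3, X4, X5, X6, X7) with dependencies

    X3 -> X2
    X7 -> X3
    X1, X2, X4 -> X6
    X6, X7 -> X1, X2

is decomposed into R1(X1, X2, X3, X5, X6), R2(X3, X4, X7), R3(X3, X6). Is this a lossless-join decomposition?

Chase test. Columns are X1, X2, X3, X4, X5, X6, X7; row i has aⱼ where attribute j ∈ Ri, else bᵢⱼ.
Initial tableau (one row per fragment):
  row 1: a1 a2 a3 b14 a5 a6 b17
  row 2: b21 b22 a3 a4 b25 b26 a7
  row 3: b31 b32 a3 b34 b35 a6 b37
Rows 1 and 2 agree on X3; apply X3→X2 and equate their X2 entries.
Rows 1 and 3 agree on X3; apply X3→X2 and equate their X2 entries.
No row becomes fully distinguished — the join is lossy.

No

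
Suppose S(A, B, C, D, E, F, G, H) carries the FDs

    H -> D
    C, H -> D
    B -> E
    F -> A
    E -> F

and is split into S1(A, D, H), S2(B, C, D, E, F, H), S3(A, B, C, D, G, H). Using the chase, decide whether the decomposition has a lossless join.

Yes

Chase test. Columns are A, B, C, D, E, F, G, H; row i has aⱼ where attribute j ∈ Si, else bᵢⱼ.
Initial tableau (one row per fragment):
  row 1: a1 b12 b13 a4 b15 b16 b17 a8
  row 2: b21 a2 a3 a4 a5 a6 b27 a8
  row 3: a1 a2 a3 a4 b35 b36 a7 a8
Rows 2 and 3 agree on B; apply B→E and equate their E entries.
Rows 2 and 3 agree on E; apply E→F and equate their F entries.
Rows 2 and 3 agree on F; apply F→A and equate their A entries.
Row 3 is now all distinguished symbols — the join is lossless.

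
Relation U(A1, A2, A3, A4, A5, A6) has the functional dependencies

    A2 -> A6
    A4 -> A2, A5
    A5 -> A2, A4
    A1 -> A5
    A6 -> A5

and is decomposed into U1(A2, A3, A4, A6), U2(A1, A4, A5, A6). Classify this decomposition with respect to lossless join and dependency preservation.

Lossless test: (A4, A6)⁺ = {A2, A4, A5, A6}, which is a superkey of neither fragment — lossy.
Dependency preservation: A4 → A2, A5; A5 → A2, A4 are not contained in any single fragment, but the restricted closure of each left-hand side across the fragments still reaches the right-hand side; the remaining FDs each lie inside some fragment. All dependencies are preserved.

lossy but dependency-preserving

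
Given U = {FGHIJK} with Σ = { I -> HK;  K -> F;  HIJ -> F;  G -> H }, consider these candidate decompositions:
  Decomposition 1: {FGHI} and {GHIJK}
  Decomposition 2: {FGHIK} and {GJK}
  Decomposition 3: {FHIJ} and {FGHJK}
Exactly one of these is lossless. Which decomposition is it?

Decomposition 1: common = {GHI}, closure = {FGHIK} → lossless.
Decomposition 2: common = {GK}, closure = {FGHK} → lossy.
Decomposition 3: common = {FHJ}, closure = {FHJ} → lossy.

Decomposition 1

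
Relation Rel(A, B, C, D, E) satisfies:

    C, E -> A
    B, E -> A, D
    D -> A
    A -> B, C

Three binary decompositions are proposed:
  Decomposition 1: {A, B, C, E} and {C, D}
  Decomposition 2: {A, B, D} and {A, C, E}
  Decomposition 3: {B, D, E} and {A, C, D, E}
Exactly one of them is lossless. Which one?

Decomposition 1: common = {C}, closure = {C} → lossy.
Decomposition 2: common = {A}, closure = {A, B, C} → lossy.
Decomposition 3: common = {D, E}, closure = {A, B, C, D, E} → lossless.

Decomposition 3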